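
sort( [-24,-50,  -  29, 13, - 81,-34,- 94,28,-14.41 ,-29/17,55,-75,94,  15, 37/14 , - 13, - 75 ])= [ - 94,-81,-75,  -  75, - 50, - 34, - 29,-24, - 14.41, - 13,-29/17, 37/14, 13, 15,28,55, 94] 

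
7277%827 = 661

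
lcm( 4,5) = 20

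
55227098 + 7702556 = 62929654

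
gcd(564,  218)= 2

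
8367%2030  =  247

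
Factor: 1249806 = 2^1*3^1*17^1*12253^1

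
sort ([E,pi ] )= [ E, pi]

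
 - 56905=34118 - 91023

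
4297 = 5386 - 1089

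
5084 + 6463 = 11547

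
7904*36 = 284544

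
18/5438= 9/2719 = 0.00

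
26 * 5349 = 139074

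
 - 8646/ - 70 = 4323/35 = 123.51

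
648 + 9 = 657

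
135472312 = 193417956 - 57945644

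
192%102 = 90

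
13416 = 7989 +5427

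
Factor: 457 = 457^1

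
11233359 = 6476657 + 4756702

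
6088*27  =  164376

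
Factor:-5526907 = -29^1*190583^1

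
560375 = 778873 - 218498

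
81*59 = 4779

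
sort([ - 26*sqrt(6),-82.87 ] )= [ - 82.87, - 26*sqrt(6)] 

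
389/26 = 389/26 = 14.96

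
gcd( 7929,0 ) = 7929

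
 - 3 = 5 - 8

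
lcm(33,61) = 2013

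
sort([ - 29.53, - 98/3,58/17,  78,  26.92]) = [ - 98/3, - 29.53,58/17, 26.92,78 ]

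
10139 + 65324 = 75463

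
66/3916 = 3/178= 0.02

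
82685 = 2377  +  80308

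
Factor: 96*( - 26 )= - 2^6 * 3^1*13^1 = - 2496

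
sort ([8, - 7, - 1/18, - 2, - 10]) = [-10,-7, - 2,- 1/18 , 8]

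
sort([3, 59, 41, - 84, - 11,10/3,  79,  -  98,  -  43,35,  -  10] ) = [ - 98, - 84, - 43,  -  11, - 10, 3, 10/3, 35, 41,59, 79 ] 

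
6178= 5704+474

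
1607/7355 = 1607/7355=   0.22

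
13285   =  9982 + 3303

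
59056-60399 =-1343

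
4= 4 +0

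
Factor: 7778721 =3^1*97^1*  26731^1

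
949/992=949/992  =  0.96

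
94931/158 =94931/158 = 600.83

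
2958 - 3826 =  - 868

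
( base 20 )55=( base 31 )3C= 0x69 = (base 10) 105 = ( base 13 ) 81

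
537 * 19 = 10203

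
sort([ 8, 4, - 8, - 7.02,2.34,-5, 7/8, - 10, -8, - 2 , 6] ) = [  -  10, - 8, - 8, - 7.02, - 5, - 2,7/8, 2.34, 4,6,8 ]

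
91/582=91/582 = 0.16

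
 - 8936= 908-9844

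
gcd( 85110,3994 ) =2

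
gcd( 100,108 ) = 4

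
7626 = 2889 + 4737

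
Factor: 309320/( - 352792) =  - 185/211 = - 5^1*37^1 * 211^( - 1)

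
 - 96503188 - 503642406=-600145594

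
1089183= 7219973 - 6130790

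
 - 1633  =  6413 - 8046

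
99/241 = 99/241 =0.41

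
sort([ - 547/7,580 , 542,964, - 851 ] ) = [ - 851, - 547/7,542,  580, 964]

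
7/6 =7/6 = 1.17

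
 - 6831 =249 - 7080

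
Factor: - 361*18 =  - 2^1*3^2*19^2= - 6498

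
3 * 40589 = 121767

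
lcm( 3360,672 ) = 3360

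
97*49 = 4753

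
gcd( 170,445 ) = 5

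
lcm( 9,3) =9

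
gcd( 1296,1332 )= 36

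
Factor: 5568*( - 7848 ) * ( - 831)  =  36312758784 =2^9* 3^4*29^1*109^1*277^1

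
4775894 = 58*82343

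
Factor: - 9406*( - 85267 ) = 2^1*7^1*13^1*937^1*4703^1 = 802021402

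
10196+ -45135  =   - 34939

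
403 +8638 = 9041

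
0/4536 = 0= 0.00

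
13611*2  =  27222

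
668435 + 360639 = 1029074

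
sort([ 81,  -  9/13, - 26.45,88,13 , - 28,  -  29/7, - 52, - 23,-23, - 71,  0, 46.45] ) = [  -  71, - 52,-28, - 26.45, - 23, - 23, - 29/7, - 9/13, 0, 13,  46.45 , 81, 88]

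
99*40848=4043952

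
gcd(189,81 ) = 27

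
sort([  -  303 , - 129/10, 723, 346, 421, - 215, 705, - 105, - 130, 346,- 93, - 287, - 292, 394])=[ - 303,- 292, - 287, - 215,- 130, - 105, - 93, - 129/10,346,346, 394, 421, 705, 723]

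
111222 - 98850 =12372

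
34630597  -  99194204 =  - 64563607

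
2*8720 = 17440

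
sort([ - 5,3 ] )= [ - 5, 3]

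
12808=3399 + 9409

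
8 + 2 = 10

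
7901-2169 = 5732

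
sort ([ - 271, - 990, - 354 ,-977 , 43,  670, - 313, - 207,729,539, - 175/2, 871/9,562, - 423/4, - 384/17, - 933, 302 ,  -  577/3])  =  [ - 990,-977, - 933, - 354,-313, - 271 , - 207,-577/3, - 423/4, - 175/2, - 384/17, 43, 871/9, 302, 539 , 562, 670  ,  729 ]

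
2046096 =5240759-3194663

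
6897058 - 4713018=2184040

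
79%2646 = 79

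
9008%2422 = 1742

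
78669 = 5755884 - 5677215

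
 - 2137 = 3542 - 5679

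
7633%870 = 673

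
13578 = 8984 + 4594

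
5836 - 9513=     -  3677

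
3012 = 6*502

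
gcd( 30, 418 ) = 2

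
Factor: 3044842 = 2^1 *223^1*6827^1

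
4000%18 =4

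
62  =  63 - 1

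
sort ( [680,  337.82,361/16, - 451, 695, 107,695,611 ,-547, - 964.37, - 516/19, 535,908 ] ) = [-964.37,-547 , - 451, - 516/19,361/16, 107,337.82,  535,611, 680,695,695,908 ] 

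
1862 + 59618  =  61480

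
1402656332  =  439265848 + 963390484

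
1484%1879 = 1484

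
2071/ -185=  - 12+ 149/185 = - 11.19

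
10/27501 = 10/27501 = 0.00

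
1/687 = 1/687 = 0.00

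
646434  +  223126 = 869560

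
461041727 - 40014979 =421026748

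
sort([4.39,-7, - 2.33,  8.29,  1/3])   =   [- 7, - 2.33,  1/3,  4.39,8.29] 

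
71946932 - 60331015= 11615917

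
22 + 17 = 39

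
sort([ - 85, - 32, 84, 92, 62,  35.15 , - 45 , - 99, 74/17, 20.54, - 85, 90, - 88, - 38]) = [-99, - 88, - 85, - 85, - 45, - 38, - 32 , 74/17, 20.54,35.15, 62, 84,90, 92 ] 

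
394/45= 394/45  =  8.76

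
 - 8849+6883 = - 1966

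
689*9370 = 6455930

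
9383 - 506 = 8877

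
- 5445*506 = - 2755170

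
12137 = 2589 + 9548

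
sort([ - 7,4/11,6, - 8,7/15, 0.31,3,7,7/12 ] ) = [ - 8,-7 , 0.31, 4/11,7/15, 7/12, 3,6,  7]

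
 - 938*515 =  - 483070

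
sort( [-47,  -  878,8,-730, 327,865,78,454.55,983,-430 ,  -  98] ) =[-878,- 730,-430,-98,-47,  8, 78,327,454.55,865 , 983]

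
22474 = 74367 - 51893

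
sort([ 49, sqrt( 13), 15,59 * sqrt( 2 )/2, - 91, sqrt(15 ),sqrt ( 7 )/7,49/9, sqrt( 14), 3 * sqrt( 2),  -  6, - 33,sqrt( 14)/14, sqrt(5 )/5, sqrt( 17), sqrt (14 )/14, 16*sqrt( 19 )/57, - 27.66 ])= [ - 91, - 33, - 27.66, - 6, sqrt (14 )/14, sqrt(14 ) /14, sqrt(7)/7, sqrt( 5 )/5  ,  16 * sqrt(19 ) /57, sqrt( 13), sqrt ( 14 ),sqrt(15), sqrt ( 17), 3*sqrt(2 ), 49/9 , 15, 59 * sqrt( 2)/2, 49] 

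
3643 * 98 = 357014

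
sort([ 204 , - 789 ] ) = [ - 789 , 204 ] 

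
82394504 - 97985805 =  - 15591301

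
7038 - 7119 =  - 81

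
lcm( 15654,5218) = 15654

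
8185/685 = 1637/137 = 11.95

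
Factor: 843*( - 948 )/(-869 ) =10116/11  =  2^2*3^2*11^( - 1 )*281^1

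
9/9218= 9/9218 = 0.00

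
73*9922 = 724306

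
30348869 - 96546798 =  - 66197929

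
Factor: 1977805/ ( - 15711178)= - 2^(  -  1 ) * 5^1*7^( - 1)*19^1 * 109^1*191^1 * 1122227^( -1) 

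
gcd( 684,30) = 6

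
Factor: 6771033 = 3^4 * 179^1*467^1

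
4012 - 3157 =855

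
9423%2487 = 1962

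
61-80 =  - 19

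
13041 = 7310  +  5731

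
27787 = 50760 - 22973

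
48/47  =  48/47 = 1.02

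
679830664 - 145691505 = 534139159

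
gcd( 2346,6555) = 69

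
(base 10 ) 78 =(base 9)86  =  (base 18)46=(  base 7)141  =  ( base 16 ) 4e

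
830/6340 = 83/634 = 0.13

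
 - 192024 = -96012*2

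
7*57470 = 402290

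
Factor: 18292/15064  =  2^(  -  1 )*7^ (-1)*17^1 = 17/14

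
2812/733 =3+613/733= 3.84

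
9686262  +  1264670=10950932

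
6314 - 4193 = 2121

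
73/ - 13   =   - 73/13 = -  5.62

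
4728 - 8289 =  - 3561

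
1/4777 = 1/4777 = 0.00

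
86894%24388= 13730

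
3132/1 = 3132 = 3132.00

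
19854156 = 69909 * 284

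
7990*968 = 7734320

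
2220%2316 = 2220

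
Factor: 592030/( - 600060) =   -  2^( - 1)*3^( - 1 )*137^( - 1)*811^1 = - 811/822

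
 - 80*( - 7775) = 622000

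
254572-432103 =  - 177531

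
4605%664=621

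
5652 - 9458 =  - 3806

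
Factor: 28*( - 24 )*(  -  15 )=10080 =2^5*3^2*5^1*7^1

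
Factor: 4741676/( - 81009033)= - 2^2*3^( - 1)*7^(- 1)*43^( - 1 )*131^1 * 283^ ( - 1 )*317^( - 1)*9049^1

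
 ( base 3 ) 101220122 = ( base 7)32123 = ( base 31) 88J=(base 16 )1F13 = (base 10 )7955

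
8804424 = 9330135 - 525711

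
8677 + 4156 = 12833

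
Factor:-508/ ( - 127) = 4 = 2^2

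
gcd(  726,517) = 11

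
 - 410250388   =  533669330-943919718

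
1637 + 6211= 7848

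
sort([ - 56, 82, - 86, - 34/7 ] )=[ - 86, - 56, - 34/7,82] 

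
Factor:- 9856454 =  - 2^1*1571^1  *  3137^1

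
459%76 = 3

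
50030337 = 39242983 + 10787354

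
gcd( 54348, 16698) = 6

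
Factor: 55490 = 2^1*5^1*31^1*179^1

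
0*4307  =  0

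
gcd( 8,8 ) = 8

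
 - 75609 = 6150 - 81759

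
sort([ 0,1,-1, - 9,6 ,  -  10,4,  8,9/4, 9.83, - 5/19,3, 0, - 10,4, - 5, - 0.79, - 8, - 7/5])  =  [ - 10, - 10, - 9, - 8, - 5,-7/5, - 1, - 0.79, - 5/19,0, 0, 1,  9/4,3,  4, 4,6,8 , 9.83]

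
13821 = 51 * 271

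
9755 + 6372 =16127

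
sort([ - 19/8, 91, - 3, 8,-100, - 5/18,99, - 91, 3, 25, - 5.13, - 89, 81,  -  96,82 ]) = [ - 100,- 96, - 91, -89,-5.13 , - 3, - 19/8, - 5/18,3, 8, 25 , 81, 82, 91, 99 ]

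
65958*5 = 329790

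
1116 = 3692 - 2576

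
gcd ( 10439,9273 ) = 11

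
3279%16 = 15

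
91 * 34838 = 3170258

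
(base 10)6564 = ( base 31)6pn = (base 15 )1e29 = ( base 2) 1100110100100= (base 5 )202224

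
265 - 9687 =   -  9422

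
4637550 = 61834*75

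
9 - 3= 6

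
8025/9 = 2675/3 = 891.67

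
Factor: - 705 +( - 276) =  - 3^2 *109^1 = - 981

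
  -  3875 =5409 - 9284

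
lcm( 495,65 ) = 6435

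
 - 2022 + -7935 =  - 9957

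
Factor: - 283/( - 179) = 179^(-1)*283^1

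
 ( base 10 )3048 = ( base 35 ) 2h3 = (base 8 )5750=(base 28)3oo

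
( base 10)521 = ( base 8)1011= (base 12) 375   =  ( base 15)24B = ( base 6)2225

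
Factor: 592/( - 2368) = - 1/4 = - 2^ (  -  2)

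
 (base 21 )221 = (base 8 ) 1635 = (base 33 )S1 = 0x39D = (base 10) 925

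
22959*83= 1905597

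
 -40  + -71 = -111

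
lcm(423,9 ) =423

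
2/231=2/231 = 0.01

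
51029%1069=786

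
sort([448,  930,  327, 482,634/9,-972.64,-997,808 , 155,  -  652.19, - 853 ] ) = [ - 997  , - 972.64 ,-853, - 652.19,  634/9,155 , 327,448,482,808,930]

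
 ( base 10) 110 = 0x6E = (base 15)75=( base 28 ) 3Q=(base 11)a0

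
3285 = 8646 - 5361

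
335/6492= 335/6492 = 0.05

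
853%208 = 21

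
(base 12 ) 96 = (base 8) 162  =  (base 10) 114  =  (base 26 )4a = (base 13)8a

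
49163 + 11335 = 60498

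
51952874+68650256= 120603130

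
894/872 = 1  +  11/436 = 1.03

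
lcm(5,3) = 15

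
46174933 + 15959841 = 62134774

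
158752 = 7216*22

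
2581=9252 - 6671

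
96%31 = 3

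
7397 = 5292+2105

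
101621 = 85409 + 16212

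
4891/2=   2445 + 1/2 = 2445.50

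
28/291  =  28/291 = 0.10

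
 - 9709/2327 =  - 9709/2327 = - 4.17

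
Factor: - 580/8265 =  -2^2*3^( - 1 )*19^( - 1 ) = - 4/57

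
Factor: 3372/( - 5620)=  -  3^1*5^( - 1 ) = -3/5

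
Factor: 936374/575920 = 2^( - 3 )*5^( - 1)* 23^(  -  1 )*313^( - 1 )*468187^1 = 468187/287960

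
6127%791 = 590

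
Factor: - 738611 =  - 43^1 * 89^1*193^1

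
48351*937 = 45304887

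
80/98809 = 80/98809 = 0.00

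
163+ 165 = 328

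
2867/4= 2867/4 =716.75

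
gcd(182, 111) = 1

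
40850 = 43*950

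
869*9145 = 7947005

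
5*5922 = 29610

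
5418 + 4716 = 10134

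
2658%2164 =494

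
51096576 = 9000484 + 42096092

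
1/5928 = 1/5928  =  0.00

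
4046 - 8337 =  - 4291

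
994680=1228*810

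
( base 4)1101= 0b1010001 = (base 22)3F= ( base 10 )81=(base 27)30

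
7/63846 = 7/63846 = 0.00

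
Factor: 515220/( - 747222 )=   -  2^1 * 5^1 * 7^(- 1 ) * 31^1 * 277^1 * 17791^( -1 ) = -85870/124537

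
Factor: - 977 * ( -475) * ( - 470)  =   - 218115250 = - 2^1*5^3*19^1 * 47^1 * 977^1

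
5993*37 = 221741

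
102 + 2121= 2223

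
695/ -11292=  -  695/11292 = - 0.06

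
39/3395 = 39/3395 = 0.01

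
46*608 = 27968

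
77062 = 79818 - 2756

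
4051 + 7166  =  11217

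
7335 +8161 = 15496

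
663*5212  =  3455556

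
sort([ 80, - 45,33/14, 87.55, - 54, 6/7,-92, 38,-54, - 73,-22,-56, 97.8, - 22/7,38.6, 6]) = [ - 92, - 73,-56, - 54, - 54, - 45, - 22, - 22/7,  6/7, 33/14, 6, 38,38.6,80,87.55,97.8] 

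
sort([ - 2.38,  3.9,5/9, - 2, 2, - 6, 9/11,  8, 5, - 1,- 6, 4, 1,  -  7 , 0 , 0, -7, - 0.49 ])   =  [ - 7,- 7, - 6, - 6, - 2.38, - 2, - 1, - 0.49, 0 , 0, 5/9, 9/11,1,2, 3.9, 4, 5, 8] 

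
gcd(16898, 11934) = 34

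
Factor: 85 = 5^1*17^1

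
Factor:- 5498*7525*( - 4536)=2^4*3^4*5^2*7^2*43^1*2749^1 = 187665433200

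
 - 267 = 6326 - 6593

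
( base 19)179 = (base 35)ED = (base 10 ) 503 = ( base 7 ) 1316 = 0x1f7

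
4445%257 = 76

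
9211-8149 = 1062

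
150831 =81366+69465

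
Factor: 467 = 467^1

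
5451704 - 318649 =5133055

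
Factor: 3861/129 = 3^2  *11^1*13^1*43^(- 1) = 1287/43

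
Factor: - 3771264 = - 2^7*3^1*  7^1*23^1*61^1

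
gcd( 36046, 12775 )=1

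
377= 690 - 313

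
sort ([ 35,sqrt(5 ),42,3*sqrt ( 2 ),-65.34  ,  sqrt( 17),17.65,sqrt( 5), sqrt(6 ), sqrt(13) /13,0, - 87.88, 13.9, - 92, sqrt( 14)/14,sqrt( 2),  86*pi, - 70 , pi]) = [ - 92, - 87.88, - 70, - 65.34,0,sqrt( 14)/14,  sqrt( 13 )/13,sqrt( 2),sqrt( 5),sqrt(5) , sqrt( 6 ), pi,sqrt(17), 3*sqrt( 2),13.9, 17.65, 35, 42 , 86*pi ] 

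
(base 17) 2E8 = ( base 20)214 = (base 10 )824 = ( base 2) 1100111000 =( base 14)42c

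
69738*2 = 139476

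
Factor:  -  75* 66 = -2^1 * 3^2*5^2*11^1 = -  4950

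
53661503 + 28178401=81839904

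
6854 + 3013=9867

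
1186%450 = 286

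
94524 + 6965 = 101489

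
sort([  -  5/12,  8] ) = [ - 5/12, 8] 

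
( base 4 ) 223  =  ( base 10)43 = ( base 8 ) 53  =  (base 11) 3A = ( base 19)25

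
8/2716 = 2/679 = 0.00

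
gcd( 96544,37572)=4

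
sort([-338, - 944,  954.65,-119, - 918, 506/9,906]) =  [ - 944, - 918,-338, - 119, 506/9, 906, 954.65] 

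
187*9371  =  1752377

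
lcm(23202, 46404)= 46404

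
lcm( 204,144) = 2448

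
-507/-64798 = 507/64798= 0.01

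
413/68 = 413/68= 6.07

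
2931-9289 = -6358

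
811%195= 31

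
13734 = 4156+9578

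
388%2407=388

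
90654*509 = 46142886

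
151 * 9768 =1474968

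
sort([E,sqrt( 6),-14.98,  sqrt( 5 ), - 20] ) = [ - 20, - 14.98, sqrt( 5), sqrt(6 ),E] 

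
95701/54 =95701/54 = 1772.24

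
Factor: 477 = 3^2*53^1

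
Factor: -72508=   -2^2*18127^1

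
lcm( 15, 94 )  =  1410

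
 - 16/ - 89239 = 16/89239 =0.00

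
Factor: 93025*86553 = 3^2*5^2*59^1*61^2*163^1=8051592825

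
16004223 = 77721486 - 61717263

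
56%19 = 18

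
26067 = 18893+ 7174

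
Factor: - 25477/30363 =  - 73/87 = -3^( - 1 )*29^( - 1) * 73^1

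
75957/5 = 15191 + 2/5 = 15191.40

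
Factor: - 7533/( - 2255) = 3^5*5^(-1 )*11^(-1 )*31^1*41^(-1) 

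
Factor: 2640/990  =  2^3*3^( - 1) = 8/3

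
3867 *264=1020888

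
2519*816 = 2055504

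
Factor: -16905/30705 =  - 49/89  =  - 7^2*89^ ( - 1)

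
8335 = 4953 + 3382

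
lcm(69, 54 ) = 1242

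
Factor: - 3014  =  -2^1*11^1 * 137^1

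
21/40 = 21/40 = 0.53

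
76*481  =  36556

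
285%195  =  90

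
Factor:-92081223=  - 3^2*13^1 * 127^1*6197^1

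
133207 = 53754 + 79453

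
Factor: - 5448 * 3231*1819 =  - 2^3*3^3*17^1*107^1* 227^1*359^1 = -32018925672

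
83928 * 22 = 1846416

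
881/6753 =881/6753 = 0.13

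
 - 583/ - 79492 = 583/79492 = 0.01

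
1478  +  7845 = 9323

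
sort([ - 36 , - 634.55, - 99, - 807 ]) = [ - 807 , - 634.55, - 99, - 36]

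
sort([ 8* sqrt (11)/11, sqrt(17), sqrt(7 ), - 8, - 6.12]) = [ - 8, - 6.12, 8*sqrt(11 )/11, sqrt(7 ), sqrt( 17)] 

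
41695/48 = 41695/48 = 868.65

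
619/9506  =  619/9506 = 0.07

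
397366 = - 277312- - 674678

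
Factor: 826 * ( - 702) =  - 579852 = - 2^2 * 3^3*7^1 * 13^1 * 59^1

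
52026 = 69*754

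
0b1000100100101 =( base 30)4q9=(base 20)aj9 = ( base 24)7EL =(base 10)4389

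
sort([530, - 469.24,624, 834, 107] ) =[-469.24, 107, 530, 624,834 ] 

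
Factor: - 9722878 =- 2^1*11^1 *17^1*25997^1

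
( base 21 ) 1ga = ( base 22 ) 1DH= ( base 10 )787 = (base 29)R4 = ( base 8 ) 1423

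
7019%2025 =944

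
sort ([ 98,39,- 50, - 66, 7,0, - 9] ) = [ - 66, - 50, - 9, 0,7,39, 98 ] 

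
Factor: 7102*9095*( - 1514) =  - 2^2*5^1*17^1*53^1 * 67^1*107^1*757^1 = - 97793332660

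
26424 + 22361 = 48785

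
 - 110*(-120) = 13200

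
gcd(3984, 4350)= 6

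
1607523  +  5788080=7395603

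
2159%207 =89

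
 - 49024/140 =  - 12256/35 = -  350.17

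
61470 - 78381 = -16911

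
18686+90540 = 109226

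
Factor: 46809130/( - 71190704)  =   - 2^ ( - 3)*5^1*13^( - 1 )*23^( - 2 ) *647^( - 1)*4680913^1 = - 23404565/35595352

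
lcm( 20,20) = 20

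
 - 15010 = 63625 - 78635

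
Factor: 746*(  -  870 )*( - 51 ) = 33100020 = 2^2* 3^2*5^1*17^1*29^1*373^1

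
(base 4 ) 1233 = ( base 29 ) 3O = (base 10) 111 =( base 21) 56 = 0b1101111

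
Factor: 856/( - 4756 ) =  - 214/1189 = -2^1*29^( - 1)*41^( - 1 ) * 107^1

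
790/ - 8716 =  - 395/4358 = - 0.09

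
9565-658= 8907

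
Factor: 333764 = 2^2 * 181^1*461^1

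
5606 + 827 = 6433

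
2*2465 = 4930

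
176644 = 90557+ 86087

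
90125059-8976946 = 81148113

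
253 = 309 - 56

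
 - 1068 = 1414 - 2482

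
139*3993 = 555027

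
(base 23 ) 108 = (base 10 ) 537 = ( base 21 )14C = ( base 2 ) 1000011001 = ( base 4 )20121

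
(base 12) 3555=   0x1751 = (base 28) 7h5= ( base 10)5969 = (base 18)107B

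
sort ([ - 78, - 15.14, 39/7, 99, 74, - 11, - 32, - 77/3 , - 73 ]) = [ - 78,-73, - 32, - 77/3, - 15.14, - 11, 39/7,74,99]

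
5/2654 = 5/2654 = 0.00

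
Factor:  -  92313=  -  3^3*13^1*263^1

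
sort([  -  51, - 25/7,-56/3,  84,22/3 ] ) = [-51, - 56/3,-25/7, 22/3,  84]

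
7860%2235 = 1155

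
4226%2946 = 1280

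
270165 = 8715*31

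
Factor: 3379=31^1*109^1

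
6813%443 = 168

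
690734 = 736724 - 45990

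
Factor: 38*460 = 2^3*5^1*19^1*23^1 = 17480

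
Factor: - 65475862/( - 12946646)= 32737931/6473323 = 19^1 * 137^1*12577^1*6473323^ ( - 1 )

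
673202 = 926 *727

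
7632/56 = 954/7 =136.29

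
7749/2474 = 7749/2474 = 3.13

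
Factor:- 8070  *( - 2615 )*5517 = 2^1 * 3^3*5^2*269^1*523^1*  613^1= 116425526850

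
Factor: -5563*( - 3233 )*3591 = 3^3*7^1*19^1*53^1 * 61^1 * 5563^1 = 64584777789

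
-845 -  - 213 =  - 632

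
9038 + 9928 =18966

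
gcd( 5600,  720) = 80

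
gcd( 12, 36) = 12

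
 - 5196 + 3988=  -1208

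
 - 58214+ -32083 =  - 90297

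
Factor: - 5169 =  - 3^1*  1723^1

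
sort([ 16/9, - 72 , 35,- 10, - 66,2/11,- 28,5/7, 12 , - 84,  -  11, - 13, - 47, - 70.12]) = [ - 84, - 72, - 70.12 , - 66, - 47, - 28, - 13, - 11, - 10,2/11  ,  5/7,16/9,  12,  35]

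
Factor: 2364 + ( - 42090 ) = -2^1*3^2*2207^1 = - 39726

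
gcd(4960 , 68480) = 160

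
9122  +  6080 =15202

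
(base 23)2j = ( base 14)49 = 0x41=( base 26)2d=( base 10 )65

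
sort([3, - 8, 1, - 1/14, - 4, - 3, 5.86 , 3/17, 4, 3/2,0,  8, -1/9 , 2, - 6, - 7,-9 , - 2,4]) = [ - 9, - 8, - 7, - 6, - 4, - 3, - 2, - 1/9, - 1/14, 0, 3/17,  1,  3/2, 2,  3,4 , 4, 5.86, 8 ] 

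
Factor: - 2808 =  - 2^3 * 3^3*13^1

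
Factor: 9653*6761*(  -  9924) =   -  2^2*3^1*7^2*197^1*827^1*6761^1 = - 647679271092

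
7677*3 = 23031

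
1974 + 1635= 3609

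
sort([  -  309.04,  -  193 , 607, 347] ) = [ - 309.04, - 193,  347,607] 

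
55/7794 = 55/7794 = 0.01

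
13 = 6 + 7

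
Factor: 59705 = 5^1*11941^1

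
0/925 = 0 = 0.00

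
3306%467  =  37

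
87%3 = 0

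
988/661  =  988/661=1.49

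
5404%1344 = 28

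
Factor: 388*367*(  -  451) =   -  64220596 = - 2^2*11^1*41^1*97^1*367^1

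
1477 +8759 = 10236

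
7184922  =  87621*82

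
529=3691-3162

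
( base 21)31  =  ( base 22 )2k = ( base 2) 1000000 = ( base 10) 64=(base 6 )144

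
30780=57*540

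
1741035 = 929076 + 811959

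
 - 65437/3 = -21813 + 2/3=- 21812.33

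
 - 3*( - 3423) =10269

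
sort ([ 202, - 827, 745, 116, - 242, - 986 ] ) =[ - 986, - 827,- 242, 116 , 202, 745 ] 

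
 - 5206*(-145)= 754870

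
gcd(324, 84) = 12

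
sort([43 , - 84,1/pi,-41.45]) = [ - 84, - 41.45, 1/pi , 43]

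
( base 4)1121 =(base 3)10022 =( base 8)131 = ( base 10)89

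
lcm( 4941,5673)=153171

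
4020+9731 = 13751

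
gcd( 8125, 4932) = 1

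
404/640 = 101/160 = 0.63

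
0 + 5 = 5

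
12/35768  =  3/8942 = 0.00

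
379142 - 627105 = -247963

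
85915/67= 1282+21/67 = 1282.31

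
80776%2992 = 2984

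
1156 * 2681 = 3099236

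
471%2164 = 471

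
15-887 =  - 872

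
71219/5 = 14243 + 4/5=14243.80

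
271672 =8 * 33959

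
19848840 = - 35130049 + 54978889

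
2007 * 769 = 1543383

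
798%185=58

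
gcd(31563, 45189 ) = 9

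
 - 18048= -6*3008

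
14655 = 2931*5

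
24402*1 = 24402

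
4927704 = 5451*904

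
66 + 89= 155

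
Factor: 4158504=2^3 *3^2*7^1*37^1*223^1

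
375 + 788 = 1163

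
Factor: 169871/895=5^(- 1)*13^1*73^1 = 949/5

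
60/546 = 10/91 = 0.11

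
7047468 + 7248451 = 14295919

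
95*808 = 76760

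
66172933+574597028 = 640769961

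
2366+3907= 6273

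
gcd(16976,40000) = 16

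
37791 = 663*57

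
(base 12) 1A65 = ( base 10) 3245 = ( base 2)110010101101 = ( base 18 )a05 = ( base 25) 54K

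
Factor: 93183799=31^1*3005929^1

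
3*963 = 2889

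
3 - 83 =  - 80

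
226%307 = 226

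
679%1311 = 679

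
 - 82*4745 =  - 389090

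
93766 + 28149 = 121915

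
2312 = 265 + 2047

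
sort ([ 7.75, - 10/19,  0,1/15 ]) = [  -  10/19,0, 1/15, 7.75 ]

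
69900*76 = 5312400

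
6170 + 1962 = 8132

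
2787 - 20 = 2767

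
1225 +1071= 2296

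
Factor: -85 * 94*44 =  - 351560 = -2^3*5^1*11^1 * 17^1*47^1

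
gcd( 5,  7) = 1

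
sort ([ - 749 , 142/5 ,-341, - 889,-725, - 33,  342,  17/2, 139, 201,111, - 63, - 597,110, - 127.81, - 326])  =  [ - 889, - 749, - 725, - 597, -341, - 326,  -  127.81, - 63,  -  33, 17/2, 142/5,110 , 111 , 139, 201, 342] 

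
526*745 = 391870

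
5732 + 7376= 13108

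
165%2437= 165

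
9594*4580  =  43940520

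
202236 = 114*1774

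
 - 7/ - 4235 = 1/605 = 0.00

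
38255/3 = 38255/3 =12751.67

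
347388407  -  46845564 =300542843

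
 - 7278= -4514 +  -2764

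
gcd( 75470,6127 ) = 1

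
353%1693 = 353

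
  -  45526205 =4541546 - 50067751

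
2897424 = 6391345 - 3493921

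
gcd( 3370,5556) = 2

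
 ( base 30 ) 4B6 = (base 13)1A3A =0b111101100000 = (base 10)3936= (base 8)7540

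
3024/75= 1008/25= 40.32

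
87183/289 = 87183/289 = 301.67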